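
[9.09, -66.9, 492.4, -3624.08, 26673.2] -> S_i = 9.09*(-7.36)^i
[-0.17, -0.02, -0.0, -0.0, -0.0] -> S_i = -0.17*0.14^i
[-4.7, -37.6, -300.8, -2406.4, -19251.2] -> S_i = -4.70*8.00^i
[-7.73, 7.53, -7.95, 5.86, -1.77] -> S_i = Random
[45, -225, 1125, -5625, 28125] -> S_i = 45*-5^i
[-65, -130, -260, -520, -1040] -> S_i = -65*2^i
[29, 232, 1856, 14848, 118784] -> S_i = 29*8^i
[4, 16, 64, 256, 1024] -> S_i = 4*4^i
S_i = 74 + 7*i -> [74, 81, 88, 95, 102]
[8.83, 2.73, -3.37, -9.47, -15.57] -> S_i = 8.83 + -6.10*i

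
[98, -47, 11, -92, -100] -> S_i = Random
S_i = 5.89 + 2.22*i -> [5.89, 8.11, 10.33, 12.55, 14.77]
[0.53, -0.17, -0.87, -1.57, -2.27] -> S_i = 0.53 + -0.70*i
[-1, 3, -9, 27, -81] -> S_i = -1*-3^i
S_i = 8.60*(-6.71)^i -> [8.6, -57.71, 387.21, -2598.16, 17433.66]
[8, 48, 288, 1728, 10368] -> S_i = 8*6^i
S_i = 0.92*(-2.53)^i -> [0.92, -2.33, 5.89, -14.9, 37.69]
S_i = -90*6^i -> [-90, -540, -3240, -19440, -116640]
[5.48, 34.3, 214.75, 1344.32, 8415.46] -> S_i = 5.48*6.26^i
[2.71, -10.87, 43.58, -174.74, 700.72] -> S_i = 2.71*(-4.01)^i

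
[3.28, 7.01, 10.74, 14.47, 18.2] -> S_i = 3.28 + 3.73*i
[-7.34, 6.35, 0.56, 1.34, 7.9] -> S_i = Random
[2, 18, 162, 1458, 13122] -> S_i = 2*9^i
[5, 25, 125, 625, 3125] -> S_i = 5*5^i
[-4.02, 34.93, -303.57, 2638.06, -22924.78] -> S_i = -4.02*(-8.69)^i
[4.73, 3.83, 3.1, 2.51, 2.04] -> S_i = 4.73*0.81^i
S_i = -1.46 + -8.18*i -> [-1.46, -9.64, -17.82, -26.0, -34.18]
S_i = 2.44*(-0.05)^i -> [2.44, -0.12, 0.01, -0.0, 0.0]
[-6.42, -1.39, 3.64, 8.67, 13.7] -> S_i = -6.42 + 5.03*i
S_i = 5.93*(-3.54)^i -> [5.93, -20.99, 74.31, -263.07, 931.25]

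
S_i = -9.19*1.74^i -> [-9.19, -15.99, -27.82, -48.41, -84.24]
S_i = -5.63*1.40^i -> [-5.63, -7.88, -11.03, -15.45, -21.63]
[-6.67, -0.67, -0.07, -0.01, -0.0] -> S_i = -6.67*0.10^i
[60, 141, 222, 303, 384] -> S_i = 60 + 81*i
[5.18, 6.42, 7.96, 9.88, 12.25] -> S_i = 5.18*1.24^i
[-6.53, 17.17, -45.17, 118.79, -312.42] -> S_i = -6.53*(-2.63)^i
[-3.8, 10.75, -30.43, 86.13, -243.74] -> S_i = -3.80*(-2.83)^i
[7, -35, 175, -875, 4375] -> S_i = 7*-5^i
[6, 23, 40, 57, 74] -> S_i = 6 + 17*i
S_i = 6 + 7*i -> [6, 13, 20, 27, 34]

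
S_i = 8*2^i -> [8, 16, 32, 64, 128]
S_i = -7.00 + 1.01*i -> [-7.0, -5.99, -4.98, -3.97, -2.96]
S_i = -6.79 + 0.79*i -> [-6.79, -6.0, -5.21, -4.42, -3.63]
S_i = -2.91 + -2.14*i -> [-2.91, -5.05, -7.19, -9.33, -11.47]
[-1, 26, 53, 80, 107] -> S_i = -1 + 27*i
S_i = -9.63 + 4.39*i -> [-9.63, -5.24, -0.85, 3.54, 7.93]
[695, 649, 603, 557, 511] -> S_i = 695 + -46*i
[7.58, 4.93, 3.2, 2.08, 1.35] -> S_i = 7.58*0.65^i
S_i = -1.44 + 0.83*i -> [-1.44, -0.61, 0.22, 1.05, 1.88]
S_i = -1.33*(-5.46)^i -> [-1.33, 7.26, -39.65, 216.49, -1182.01]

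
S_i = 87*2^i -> [87, 174, 348, 696, 1392]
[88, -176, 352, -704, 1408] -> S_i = 88*-2^i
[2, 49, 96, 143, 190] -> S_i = 2 + 47*i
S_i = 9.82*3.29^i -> [9.82, 32.31, 106.29, 349.7, 1150.52]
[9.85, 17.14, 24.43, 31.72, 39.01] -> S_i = 9.85 + 7.29*i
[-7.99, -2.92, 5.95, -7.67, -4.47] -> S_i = Random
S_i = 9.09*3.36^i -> [9.09, 30.54, 102.62, 344.81, 1158.57]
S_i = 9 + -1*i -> [9, 8, 7, 6, 5]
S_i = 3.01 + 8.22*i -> [3.01, 11.23, 19.45, 27.67, 35.89]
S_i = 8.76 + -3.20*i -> [8.76, 5.56, 2.36, -0.84, -4.04]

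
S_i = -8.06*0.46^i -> [-8.06, -3.71, -1.71, -0.78, -0.36]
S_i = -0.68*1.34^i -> [-0.68, -0.91, -1.22, -1.64, -2.19]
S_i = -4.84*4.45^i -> [-4.84, -21.54, -95.84, -426.51, -1897.95]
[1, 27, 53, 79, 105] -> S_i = 1 + 26*i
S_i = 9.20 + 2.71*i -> [9.2, 11.91, 14.62, 17.33, 20.04]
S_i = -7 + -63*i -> [-7, -70, -133, -196, -259]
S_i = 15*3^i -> [15, 45, 135, 405, 1215]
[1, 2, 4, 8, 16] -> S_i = 1*2^i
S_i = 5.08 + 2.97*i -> [5.08, 8.05, 11.02, 13.99, 16.96]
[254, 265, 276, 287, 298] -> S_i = 254 + 11*i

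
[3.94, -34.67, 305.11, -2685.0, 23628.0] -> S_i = 3.94*(-8.80)^i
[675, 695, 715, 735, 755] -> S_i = 675 + 20*i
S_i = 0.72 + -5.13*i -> [0.72, -4.41, -9.54, -14.67, -19.8]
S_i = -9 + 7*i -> [-9, -2, 5, 12, 19]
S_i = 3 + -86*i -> [3, -83, -169, -255, -341]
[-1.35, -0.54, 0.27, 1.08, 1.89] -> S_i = -1.35 + 0.81*i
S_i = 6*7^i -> [6, 42, 294, 2058, 14406]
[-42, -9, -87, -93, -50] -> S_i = Random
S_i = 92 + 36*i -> [92, 128, 164, 200, 236]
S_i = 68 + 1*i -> [68, 69, 70, 71, 72]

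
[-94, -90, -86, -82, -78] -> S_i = -94 + 4*i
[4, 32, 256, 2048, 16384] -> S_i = 4*8^i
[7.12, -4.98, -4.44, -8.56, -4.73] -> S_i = Random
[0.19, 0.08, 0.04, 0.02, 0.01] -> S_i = 0.19*0.43^i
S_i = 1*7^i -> [1, 7, 49, 343, 2401]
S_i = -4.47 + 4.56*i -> [-4.47, 0.09, 4.65, 9.21, 13.77]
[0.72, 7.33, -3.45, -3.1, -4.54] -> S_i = Random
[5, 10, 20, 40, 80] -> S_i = 5*2^i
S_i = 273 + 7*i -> [273, 280, 287, 294, 301]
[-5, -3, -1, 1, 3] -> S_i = -5 + 2*i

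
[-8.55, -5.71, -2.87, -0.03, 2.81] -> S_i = -8.55 + 2.84*i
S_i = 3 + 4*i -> [3, 7, 11, 15, 19]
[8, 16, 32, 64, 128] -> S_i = 8*2^i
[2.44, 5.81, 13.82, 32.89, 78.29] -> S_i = 2.44*2.38^i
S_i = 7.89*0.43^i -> [7.89, 3.39, 1.46, 0.63, 0.27]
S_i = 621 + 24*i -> [621, 645, 669, 693, 717]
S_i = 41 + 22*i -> [41, 63, 85, 107, 129]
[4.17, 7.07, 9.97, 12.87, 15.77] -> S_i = 4.17 + 2.90*i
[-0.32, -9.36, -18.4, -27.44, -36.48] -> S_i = -0.32 + -9.04*i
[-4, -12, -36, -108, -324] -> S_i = -4*3^i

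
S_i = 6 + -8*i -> [6, -2, -10, -18, -26]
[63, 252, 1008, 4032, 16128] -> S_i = 63*4^i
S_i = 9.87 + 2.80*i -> [9.87, 12.67, 15.47, 18.27, 21.07]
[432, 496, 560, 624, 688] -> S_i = 432 + 64*i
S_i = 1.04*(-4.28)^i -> [1.04, -4.45, 19.05, -81.54, 348.99]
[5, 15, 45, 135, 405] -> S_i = 5*3^i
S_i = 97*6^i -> [97, 582, 3492, 20952, 125712]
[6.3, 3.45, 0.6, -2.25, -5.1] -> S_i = 6.30 + -2.85*i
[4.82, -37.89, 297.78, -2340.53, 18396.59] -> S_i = 4.82*(-7.86)^i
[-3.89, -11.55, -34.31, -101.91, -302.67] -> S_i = -3.89*2.97^i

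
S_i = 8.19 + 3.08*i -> [8.19, 11.27, 14.35, 17.43, 20.51]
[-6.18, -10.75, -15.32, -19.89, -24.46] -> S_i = -6.18 + -4.57*i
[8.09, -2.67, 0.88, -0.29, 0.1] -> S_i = 8.09*(-0.33)^i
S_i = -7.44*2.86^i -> [-7.44, -21.28, -60.86, -174.05, -497.78]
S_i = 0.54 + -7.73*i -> [0.54, -7.19, -14.92, -22.65, -30.38]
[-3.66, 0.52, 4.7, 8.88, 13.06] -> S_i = -3.66 + 4.18*i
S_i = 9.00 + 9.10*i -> [9.0, 18.1, 27.2, 36.3, 45.4]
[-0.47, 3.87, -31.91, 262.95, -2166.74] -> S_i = -0.47*(-8.24)^i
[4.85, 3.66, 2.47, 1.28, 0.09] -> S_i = 4.85 + -1.19*i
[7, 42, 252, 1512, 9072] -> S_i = 7*6^i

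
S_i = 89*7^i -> [89, 623, 4361, 30527, 213689]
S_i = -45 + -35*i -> [-45, -80, -115, -150, -185]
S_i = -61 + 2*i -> [-61, -59, -57, -55, -53]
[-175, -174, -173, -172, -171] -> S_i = -175 + 1*i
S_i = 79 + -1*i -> [79, 78, 77, 76, 75]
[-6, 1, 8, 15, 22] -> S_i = -6 + 7*i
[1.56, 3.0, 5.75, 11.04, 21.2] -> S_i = 1.56*1.92^i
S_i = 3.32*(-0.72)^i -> [3.32, -2.39, 1.72, -1.24, 0.89]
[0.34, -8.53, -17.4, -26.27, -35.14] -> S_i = 0.34 + -8.87*i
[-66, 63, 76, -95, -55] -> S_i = Random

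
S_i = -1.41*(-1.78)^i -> [-1.41, 2.51, -4.47, 7.95, -14.15]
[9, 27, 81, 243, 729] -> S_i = 9*3^i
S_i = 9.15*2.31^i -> [9.15, 21.14, 48.83, 112.79, 260.54]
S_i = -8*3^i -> [-8, -24, -72, -216, -648]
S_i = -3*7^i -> [-3, -21, -147, -1029, -7203]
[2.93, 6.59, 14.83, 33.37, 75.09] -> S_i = 2.93*2.25^i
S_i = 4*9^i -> [4, 36, 324, 2916, 26244]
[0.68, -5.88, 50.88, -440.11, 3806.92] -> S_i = 0.68*(-8.65)^i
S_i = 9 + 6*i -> [9, 15, 21, 27, 33]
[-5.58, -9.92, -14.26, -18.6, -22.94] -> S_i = -5.58 + -4.34*i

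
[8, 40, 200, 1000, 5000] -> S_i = 8*5^i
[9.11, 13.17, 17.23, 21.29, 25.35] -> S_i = 9.11 + 4.06*i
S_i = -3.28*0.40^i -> [-3.28, -1.31, -0.52, -0.21, -0.08]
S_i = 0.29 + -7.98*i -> [0.29, -7.69, -15.67, -23.65, -31.63]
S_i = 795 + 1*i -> [795, 796, 797, 798, 799]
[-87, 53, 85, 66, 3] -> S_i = Random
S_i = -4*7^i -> [-4, -28, -196, -1372, -9604]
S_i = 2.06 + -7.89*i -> [2.06, -5.83, -13.72, -21.61, -29.5]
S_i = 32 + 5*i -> [32, 37, 42, 47, 52]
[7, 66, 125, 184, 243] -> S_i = 7 + 59*i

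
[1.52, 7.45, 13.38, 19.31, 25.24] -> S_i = 1.52 + 5.93*i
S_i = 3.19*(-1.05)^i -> [3.19, -3.35, 3.52, -3.69, 3.88]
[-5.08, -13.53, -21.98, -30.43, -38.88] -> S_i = -5.08 + -8.45*i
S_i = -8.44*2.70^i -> [-8.44, -22.79, -61.53, -166.12, -448.54]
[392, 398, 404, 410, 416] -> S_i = 392 + 6*i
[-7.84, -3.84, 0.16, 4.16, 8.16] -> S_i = -7.84 + 4.00*i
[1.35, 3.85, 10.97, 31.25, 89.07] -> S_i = 1.35*2.85^i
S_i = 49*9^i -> [49, 441, 3969, 35721, 321489]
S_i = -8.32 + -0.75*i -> [-8.32, -9.07, -9.82, -10.57, -11.32]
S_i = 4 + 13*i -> [4, 17, 30, 43, 56]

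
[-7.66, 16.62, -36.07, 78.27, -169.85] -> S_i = -7.66*(-2.17)^i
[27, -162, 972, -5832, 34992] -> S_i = 27*-6^i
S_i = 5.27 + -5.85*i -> [5.27, -0.58, -6.43, -12.28, -18.13]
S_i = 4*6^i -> [4, 24, 144, 864, 5184]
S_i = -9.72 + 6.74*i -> [-9.72, -2.98, 3.76, 10.5, 17.24]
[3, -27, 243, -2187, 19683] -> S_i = 3*-9^i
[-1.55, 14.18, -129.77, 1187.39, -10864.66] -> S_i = -1.55*(-9.15)^i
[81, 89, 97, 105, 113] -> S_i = 81 + 8*i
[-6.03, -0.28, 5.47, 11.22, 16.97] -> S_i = -6.03 + 5.75*i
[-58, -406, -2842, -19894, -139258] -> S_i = -58*7^i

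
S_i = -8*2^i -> [-8, -16, -32, -64, -128]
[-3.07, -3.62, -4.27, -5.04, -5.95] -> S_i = -3.07*1.18^i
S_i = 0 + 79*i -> [0, 79, 158, 237, 316]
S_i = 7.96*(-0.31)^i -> [7.96, -2.47, 0.76, -0.24, 0.07]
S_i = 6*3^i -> [6, 18, 54, 162, 486]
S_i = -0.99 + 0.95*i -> [-0.99, -0.04, 0.91, 1.86, 2.81]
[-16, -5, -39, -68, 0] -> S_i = Random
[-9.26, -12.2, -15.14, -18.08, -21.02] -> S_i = -9.26 + -2.94*i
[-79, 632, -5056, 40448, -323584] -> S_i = -79*-8^i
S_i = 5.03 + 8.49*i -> [5.03, 13.52, 22.01, 30.5, 38.99]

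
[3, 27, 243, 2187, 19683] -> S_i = 3*9^i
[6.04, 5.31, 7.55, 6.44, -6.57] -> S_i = Random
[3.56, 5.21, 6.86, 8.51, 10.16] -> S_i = 3.56 + 1.65*i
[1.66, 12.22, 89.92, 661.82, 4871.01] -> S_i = 1.66*7.36^i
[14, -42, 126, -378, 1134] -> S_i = 14*-3^i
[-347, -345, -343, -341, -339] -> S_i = -347 + 2*i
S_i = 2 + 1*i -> [2, 3, 4, 5, 6]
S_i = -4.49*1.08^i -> [-4.49, -4.85, -5.24, -5.66, -6.11]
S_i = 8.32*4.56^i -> [8.32, 37.94, 173.0, 788.89, 3597.35]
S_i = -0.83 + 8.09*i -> [-0.83, 7.26, 15.35, 23.44, 31.53]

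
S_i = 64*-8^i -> [64, -512, 4096, -32768, 262144]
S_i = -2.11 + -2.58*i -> [-2.11, -4.69, -7.27, -9.85, -12.43]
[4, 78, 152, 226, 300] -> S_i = 4 + 74*i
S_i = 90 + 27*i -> [90, 117, 144, 171, 198]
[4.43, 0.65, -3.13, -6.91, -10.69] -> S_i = 4.43 + -3.78*i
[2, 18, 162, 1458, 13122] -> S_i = 2*9^i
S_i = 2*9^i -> [2, 18, 162, 1458, 13122]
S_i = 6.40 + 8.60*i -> [6.4, 15.0, 23.6, 32.2, 40.8]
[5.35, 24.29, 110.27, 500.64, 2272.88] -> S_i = 5.35*4.54^i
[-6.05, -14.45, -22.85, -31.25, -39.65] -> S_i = -6.05 + -8.40*i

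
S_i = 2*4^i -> [2, 8, 32, 128, 512]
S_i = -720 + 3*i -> [-720, -717, -714, -711, -708]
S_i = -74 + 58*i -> [-74, -16, 42, 100, 158]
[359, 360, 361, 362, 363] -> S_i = 359 + 1*i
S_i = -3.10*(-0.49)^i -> [-3.1, 1.52, -0.74, 0.36, -0.18]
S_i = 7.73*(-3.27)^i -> [7.73, -25.28, 82.66, -270.29, 883.83]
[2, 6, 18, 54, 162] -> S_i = 2*3^i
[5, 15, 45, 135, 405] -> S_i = 5*3^i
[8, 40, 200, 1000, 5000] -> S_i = 8*5^i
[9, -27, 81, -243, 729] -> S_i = 9*-3^i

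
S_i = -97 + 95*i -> [-97, -2, 93, 188, 283]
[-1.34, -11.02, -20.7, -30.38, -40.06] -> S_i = -1.34 + -9.68*i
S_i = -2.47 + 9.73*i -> [-2.47, 7.26, 16.99, 26.72, 36.45]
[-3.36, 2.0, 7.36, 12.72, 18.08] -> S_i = -3.36 + 5.36*i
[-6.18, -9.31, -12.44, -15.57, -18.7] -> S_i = -6.18 + -3.13*i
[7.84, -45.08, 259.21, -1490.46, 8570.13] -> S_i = 7.84*(-5.75)^i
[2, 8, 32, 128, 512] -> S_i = 2*4^i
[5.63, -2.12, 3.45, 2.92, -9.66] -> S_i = Random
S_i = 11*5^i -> [11, 55, 275, 1375, 6875]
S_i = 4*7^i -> [4, 28, 196, 1372, 9604]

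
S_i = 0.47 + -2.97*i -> [0.47, -2.5, -5.47, -8.44, -11.41]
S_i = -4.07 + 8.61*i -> [-4.07, 4.54, 13.15, 21.76, 30.37]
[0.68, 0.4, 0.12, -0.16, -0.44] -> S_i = 0.68 + -0.28*i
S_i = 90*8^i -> [90, 720, 5760, 46080, 368640]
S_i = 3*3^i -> [3, 9, 27, 81, 243]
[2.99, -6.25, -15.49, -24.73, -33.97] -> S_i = 2.99 + -9.24*i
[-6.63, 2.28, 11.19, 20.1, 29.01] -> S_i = -6.63 + 8.91*i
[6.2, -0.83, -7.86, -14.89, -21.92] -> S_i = 6.20 + -7.03*i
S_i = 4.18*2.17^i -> [4.18, 9.07, 19.68, 42.71, 92.69]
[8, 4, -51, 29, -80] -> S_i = Random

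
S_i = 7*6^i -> [7, 42, 252, 1512, 9072]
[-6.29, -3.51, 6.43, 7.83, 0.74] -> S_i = Random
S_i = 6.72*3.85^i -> [6.72, 25.87, 99.61, 383.49, 1476.43]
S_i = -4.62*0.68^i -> [-4.62, -3.14, -2.14, -1.45, -0.99]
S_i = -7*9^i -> [-7, -63, -567, -5103, -45927]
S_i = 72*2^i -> [72, 144, 288, 576, 1152]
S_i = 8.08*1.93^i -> [8.08, 15.59, 30.1, 58.09, 112.11]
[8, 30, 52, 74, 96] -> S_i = 8 + 22*i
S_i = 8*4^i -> [8, 32, 128, 512, 2048]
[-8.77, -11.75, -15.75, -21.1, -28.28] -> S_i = -8.77*1.34^i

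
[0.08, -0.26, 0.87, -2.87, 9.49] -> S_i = 0.08*(-3.30)^i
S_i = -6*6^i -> [-6, -36, -216, -1296, -7776]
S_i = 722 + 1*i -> [722, 723, 724, 725, 726]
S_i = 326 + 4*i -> [326, 330, 334, 338, 342]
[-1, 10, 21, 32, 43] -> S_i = -1 + 11*i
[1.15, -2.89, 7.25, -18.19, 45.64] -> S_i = 1.15*(-2.51)^i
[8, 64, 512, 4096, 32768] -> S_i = 8*8^i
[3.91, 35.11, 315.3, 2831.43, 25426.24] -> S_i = 3.91*8.98^i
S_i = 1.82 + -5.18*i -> [1.82, -3.36, -8.54, -13.72, -18.9]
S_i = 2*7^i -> [2, 14, 98, 686, 4802]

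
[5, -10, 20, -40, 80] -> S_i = 5*-2^i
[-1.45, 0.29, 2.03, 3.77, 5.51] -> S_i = -1.45 + 1.74*i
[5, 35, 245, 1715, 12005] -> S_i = 5*7^i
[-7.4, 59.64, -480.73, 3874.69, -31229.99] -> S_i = -7.40*(-8.06)^i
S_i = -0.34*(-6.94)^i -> [-0.34, 2.36, -16.38, 113.65, -788.71]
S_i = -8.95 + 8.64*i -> [-8.95, -0.31, 8.33, 16.97, 25.61]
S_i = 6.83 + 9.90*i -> [6.83, 16.73, 26.63, 36.53, 46.43]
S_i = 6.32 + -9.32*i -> [6.32, -3.0, -12.32, -21.64, -30.96]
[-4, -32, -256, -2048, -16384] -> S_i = -4*8^i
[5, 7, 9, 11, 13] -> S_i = 5 + 2*i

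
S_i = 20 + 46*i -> [20, 66, 112, 158, 204]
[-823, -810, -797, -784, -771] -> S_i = -823 + 13*i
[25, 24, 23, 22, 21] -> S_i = 25 + -1*i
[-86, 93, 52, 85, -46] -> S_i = Random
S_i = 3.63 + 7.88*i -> [3.63, 11.51, 19.39, 27.27, 35.15]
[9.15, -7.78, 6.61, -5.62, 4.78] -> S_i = 9.15*(-0.85)^i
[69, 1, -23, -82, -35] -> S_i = Random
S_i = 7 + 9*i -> [7, 16, 25, 34, 43]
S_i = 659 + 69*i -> [659, 728, 797, 866, 935]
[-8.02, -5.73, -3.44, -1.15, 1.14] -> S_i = -8.02 + 2.29*i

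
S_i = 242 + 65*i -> [242, 307, 372, 437, 502]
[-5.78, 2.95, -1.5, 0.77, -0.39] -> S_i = -5.78*(-0.51)^i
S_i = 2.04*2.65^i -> [2.04, 5.41, 14.33, 37.96, 100.6]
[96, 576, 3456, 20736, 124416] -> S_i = 96*6^i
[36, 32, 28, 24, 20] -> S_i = 36 + -4*i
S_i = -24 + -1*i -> [-24, -25, -26, -27, -28]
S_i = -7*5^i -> [-7, -35, -175, -875, -4375]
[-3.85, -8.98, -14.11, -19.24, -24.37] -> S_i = -3.85 + -5.13*i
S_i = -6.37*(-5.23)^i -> [-6.37, 33.32, -174.24, 911.26, -4765.91]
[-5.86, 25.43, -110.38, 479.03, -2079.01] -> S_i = -5.86*(-4.34)^i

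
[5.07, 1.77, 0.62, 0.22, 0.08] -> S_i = 5.07*0.35^i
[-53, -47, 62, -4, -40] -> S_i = Random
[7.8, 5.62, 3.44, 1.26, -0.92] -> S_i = 7.80 + -2.18*i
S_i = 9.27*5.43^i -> [9.27, 50.34, 273.33, 1484.15, 8058.96]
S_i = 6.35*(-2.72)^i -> [6.35, -17.27, 46.98, -127.79, 347.58]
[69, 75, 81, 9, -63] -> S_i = Random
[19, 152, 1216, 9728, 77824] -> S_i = 19*8^i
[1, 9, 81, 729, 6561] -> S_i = 1*9^i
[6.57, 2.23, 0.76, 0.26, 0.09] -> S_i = 6.57*0.34^i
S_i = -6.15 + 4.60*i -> [-6.15, -1.55, 3.05, 7.65, 12.25]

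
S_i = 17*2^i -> [17, 34, 68, 136, 272]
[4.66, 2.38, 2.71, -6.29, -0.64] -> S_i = Random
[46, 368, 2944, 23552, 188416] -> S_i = 46*8^i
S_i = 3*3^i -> [3, 9, 27, 81, 243]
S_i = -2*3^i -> [-2, -6, -18, -54, -162]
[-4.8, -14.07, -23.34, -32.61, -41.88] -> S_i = -4.80 + -9.27*i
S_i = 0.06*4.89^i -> [0.06, 0.29, 1.43, 7.02, 34.31]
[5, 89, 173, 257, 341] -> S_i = 5 + 84*i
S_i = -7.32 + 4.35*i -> [-7.32, -2.97, 1.38, 5.73, 10.08]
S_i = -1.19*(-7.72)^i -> [-1.19, 9.19, -70.92, 547.52, -4226.84]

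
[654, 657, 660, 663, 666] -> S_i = 654 + 3*i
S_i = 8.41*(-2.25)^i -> [8.41, -18.92, 42.58, -95.8, 215.54]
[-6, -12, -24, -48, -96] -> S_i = -6*2^i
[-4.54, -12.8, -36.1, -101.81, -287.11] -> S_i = -4.54*2.82^i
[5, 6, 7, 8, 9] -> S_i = 5 + 1*i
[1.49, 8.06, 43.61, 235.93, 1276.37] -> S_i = 1.49*5.41^i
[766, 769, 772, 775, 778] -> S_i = 766 + 3*i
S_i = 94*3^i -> [94, 282, 846, 2538, 7614]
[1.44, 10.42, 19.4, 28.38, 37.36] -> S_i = 1.44 + 8.98*i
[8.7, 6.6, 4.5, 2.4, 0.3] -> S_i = 8.70 + -2.10*i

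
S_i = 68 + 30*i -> [68, 98, 128, 158, 188]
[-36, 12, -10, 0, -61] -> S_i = Random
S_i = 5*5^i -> [5, 25, 125, 625, 3125]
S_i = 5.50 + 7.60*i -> [5.5, 13.1, 20.7, 28.3, 35.9]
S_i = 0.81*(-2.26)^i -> [0.81, -1.83, 4.14, -9.35, 21.13]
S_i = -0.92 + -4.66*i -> [-0.92, -5.58, -10.24, -14.9, -19.56]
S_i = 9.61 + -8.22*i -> [9.61, 1.39, -6.83, -15.05, -23.27]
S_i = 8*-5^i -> [8, -40, 200, -1000, 5000]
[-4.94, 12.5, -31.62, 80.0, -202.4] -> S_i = -4.94*(-2.53)^i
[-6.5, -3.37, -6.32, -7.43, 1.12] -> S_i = Random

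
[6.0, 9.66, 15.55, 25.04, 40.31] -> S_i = 6.00*1.61^i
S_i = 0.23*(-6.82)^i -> [0.23, -1.57, 10.7, -72.96, 497.58]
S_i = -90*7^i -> [-90, -630, -4410, -30870, -216090]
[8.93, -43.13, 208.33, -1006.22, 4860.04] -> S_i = 8.93*(-4.83)^i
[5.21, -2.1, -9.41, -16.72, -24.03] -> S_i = 5.21 + -7.31*i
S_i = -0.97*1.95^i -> [-0.97, -1.89, -3.69, -7.19, -14.03]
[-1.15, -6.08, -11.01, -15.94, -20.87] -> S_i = -1.15 + -4.93*i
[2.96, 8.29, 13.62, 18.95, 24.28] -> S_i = 2.96 + 5.33*i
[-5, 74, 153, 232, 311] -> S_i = -5 + 79*i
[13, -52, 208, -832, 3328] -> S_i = 13*-4^i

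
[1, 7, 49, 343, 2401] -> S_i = 1*7^i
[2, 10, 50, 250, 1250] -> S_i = 2*5^i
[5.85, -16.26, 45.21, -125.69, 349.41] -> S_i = 5.85*(-2.78)^i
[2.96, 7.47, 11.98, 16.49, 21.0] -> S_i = 2.96 + 4.51*i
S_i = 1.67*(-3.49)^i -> [1.67, -5.83, 20.34, -70.99, 247.75]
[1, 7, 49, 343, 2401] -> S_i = 1*7^i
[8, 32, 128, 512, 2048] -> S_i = 8*4^i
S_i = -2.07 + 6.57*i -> [-2.07, 4.5, 11.07, 17.64, 24.21]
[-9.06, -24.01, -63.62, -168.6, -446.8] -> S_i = -9.06*2.65^i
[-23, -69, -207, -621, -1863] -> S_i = -23*3^i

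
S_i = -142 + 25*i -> [-142, -117, -92, -67, -42]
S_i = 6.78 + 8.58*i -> [6.78, 15.36, 23.94, 32.52, 41.1]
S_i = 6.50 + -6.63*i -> [6.5, -0.13, -6.76, -13.39, -20.02]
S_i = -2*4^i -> [-2, -8, -32, -128, -512]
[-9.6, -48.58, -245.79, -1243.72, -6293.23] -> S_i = -9.60*5.06^i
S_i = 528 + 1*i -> [528, 529, 530, 531, 532]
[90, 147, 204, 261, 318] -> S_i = 90 + 57*i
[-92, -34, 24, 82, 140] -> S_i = -92 + 58*i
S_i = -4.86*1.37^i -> [-4.86, -6.66, -9.12, -12.5, -17.12]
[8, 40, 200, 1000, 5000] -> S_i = 8*5^i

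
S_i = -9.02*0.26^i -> [-9.02, -2.35, -0.61, -0.16, -0.04]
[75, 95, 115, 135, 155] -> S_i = 75 + 20*i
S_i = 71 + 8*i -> [71, 79, 87, 95, 103]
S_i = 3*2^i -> [3, 6, 12, 24, 48]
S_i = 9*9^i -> [9, 81, 729, 6561, 59049]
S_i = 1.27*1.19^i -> [1.27, 1.51, 1.8, 2.14, 2.55]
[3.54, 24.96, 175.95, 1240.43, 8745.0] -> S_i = 3.54*7.05^i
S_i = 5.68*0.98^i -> [5.68, 5.57, 5.46, 5.35, 5.24]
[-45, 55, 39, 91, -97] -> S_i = Random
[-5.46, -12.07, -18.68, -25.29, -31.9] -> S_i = -5.46 + -6.61*i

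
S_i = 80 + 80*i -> [80, 160, 240, 320, 400]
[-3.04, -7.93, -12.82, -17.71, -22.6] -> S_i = -3.04 + -4.89*i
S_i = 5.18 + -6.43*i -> [5.18, -1.25, -7.68, -14.11, -20.54]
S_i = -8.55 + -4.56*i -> [-8.55, -13.11, -17.67, -22.23, -26.79]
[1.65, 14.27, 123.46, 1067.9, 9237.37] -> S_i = 1.65*8.65^i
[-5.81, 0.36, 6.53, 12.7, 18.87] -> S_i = -5.81 + 6.17*i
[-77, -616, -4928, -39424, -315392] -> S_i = -77*8^i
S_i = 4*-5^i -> [4, -20, 100, -500, 2500]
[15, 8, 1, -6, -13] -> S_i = 15 + -7*i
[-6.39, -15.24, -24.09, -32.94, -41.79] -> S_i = -6.39 + -8.85*i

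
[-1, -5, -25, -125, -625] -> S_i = -1*5^i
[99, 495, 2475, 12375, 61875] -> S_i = 99*5^i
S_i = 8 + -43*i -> [8, -35, -78, -121, -164]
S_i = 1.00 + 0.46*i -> [1.0, 1.46, 1.92, 2.38, 2.84]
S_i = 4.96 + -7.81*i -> [4.96, -2.85, -10.66, -18.47, -26.28]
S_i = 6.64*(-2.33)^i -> [6.64, -15.47, 36.05, -83.99, 195.7]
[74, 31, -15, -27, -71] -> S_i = Random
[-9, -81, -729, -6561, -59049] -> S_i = -9*9^i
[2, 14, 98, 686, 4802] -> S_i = 2*7^i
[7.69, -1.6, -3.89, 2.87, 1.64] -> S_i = Random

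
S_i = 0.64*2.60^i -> [0.64, 1.66, 4.33, 11.25, 29.25]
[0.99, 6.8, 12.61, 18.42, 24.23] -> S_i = 0.99 + 5.81*i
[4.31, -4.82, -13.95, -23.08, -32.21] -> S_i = 4.31 + -9.13*i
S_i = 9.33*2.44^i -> [9.33, 22.77, 55.55, 135.53, 330.71]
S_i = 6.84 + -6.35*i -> [6.84, 0.49, -5.86, -12.21, -18.56]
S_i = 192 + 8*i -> [192, 200, 208, 216, 224]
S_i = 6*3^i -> [6, 18, 54, 162, 486]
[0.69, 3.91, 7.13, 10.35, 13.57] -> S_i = 0.69 + 3.22*i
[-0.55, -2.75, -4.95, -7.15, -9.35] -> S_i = -0.55 + -2.20*i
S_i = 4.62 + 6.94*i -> [4.62, 11.56, 18.5, 25.44, 32.38]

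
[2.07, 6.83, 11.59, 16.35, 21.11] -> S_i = 2.07 + 4.76*i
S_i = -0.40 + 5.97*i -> [-0.4, 5.57, 11.54, 17.51, 23.48]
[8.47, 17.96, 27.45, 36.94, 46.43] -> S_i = 8.47 + 9.49*i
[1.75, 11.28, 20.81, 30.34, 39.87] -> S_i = 1.75 + 9.53*i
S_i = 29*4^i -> [29, 116, 464, 1856, 7424]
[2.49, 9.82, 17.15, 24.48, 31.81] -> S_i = 2.49 + 7.33*i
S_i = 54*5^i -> [54, 270, 1350, 6750, 33750]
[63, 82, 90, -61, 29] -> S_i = Random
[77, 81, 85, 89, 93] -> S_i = 77 + 4*i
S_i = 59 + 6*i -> [59, 65, 71, 77, 83]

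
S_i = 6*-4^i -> [6, -24, 96, -384, 1536]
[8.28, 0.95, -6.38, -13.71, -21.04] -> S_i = 8.28 + -7.33*i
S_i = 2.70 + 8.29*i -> [2.7, 10.99, 19.28, 27.57, 35.86]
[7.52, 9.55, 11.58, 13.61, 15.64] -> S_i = 7.52 + 2.03*i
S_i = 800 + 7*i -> [800, 807, 814, 821, 828]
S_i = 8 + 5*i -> [8, 13, 18, 23, 28]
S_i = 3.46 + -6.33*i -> [3.46, -2.87, -9.2, -15.53, -21.86]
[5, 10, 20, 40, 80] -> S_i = 5*2^i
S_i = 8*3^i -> [8, 24, 72, 216, 648]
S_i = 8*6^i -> [8, 48, 288, 1728, 10368]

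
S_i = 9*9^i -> [9, 81, 729, 6561, 59049]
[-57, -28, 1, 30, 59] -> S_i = -57 + 29*i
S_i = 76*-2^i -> [76, -152, 304, -608, 1216]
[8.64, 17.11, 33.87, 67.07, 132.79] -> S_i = 8.64*1.98^i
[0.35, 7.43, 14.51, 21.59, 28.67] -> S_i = 0.35 + 7.08*i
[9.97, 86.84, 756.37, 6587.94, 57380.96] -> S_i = 9.97*8.71^i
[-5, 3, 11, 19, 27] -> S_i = -5 + 8*i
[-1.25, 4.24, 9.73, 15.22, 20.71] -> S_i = -1.25 + 5.49*i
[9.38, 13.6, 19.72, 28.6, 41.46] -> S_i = 9.38*1.45^i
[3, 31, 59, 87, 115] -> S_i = 3 + 28*i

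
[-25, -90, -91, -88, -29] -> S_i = Random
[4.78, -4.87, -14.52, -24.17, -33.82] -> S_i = 4.78 + -9.65*i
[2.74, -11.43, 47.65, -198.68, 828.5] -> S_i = 2.74*(-4.17)^i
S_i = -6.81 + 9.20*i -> [-6.81, 2.39, 11.59, 20.79, 29.99]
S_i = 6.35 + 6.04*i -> [6.35, 12.39, 18.43, 24.47, 30.51]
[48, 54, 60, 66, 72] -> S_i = 48 + 6*i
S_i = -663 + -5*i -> [-663, -668, -673, -678, -683]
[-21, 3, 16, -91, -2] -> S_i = Random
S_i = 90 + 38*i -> [90, 128, 166, 204, 242]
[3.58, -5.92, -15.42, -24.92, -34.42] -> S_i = 3.58 + -9.50*i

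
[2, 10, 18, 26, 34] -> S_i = 2 + 8*i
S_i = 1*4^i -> [1, 4, 16, 64, 256]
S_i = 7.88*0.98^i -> [7.88, 7.72, 7.57, 7.42, 7.27]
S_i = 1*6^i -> [1, 6, 36, 216, 1296]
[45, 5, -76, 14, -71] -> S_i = Random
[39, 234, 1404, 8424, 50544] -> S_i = 39*6^i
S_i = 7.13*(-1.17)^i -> [7.13, -8.34, 9.76, -11.42, 13.36]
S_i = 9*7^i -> [9, 63, 441, 3087, 21609]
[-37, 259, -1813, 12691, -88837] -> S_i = -37*-7^i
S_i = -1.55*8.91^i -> [-1.55, -13.81, -123.05, -1096.39, -9768.83]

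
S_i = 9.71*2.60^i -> [9.71, 25.25, 65.64, 170.66, 443.72]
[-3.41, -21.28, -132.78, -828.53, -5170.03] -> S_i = -3.41*6.24^i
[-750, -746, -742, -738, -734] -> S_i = -750 + 4*i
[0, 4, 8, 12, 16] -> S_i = 0 + 4*i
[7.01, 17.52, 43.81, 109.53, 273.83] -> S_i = 7.01*2.50^i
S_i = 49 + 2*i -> [49, 51, 53, 55, 57]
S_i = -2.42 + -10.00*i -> [-2.42, -12.42, -22.42, -32.42, -42.42]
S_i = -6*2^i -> [-6, -12, -24, -48, -96]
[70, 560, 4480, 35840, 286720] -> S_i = 70*8^i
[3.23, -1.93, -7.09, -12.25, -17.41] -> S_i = 3.23 + -5.16*i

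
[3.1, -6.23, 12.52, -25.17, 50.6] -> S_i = 3.10*(-2.01)^i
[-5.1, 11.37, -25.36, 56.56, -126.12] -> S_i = -5.10*(-2.23)^i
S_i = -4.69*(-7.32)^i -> [-4.69, 34.33, -251.3, 1839.53, -13465.34]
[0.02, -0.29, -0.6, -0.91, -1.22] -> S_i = 0.02 + -0.31*i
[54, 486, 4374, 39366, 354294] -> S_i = 54*9^i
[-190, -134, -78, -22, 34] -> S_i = -190 + 56*i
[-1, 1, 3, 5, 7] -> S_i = -1 + 2*i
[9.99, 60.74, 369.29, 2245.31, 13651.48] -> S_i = 9.99*6.08^i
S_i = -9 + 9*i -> [-9, 0, 9, 18, 27]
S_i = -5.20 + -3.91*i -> [-5.2, -9.11, -13.02, -16.93, -20.84]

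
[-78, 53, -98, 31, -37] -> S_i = Random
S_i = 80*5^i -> [80, 400, 2000, 10000, 50000]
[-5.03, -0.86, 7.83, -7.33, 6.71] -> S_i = Random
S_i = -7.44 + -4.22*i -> [-7.44, -11.66, -15.88, -20.1, -24.32]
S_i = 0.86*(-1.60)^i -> [0.86, -1.38, 2.2, -3.52, 5.64]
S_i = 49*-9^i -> [49, -441, 3969, -35721, 321489]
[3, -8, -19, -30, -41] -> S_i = 3 + -11*i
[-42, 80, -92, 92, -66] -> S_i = Random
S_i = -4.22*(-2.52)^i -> [-4.22, 10.63, -26.8, 67.53, -170.18]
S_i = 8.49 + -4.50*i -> [8.49, 3.99, -0.51, -5.01, -9.51]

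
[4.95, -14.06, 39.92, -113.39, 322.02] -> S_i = 4.95*(-2.84)^i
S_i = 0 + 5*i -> [0, 5, 10, 15, 20]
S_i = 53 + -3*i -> [53, 50, 47, 44, 41]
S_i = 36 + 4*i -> [36, 40, 44, 48, 52]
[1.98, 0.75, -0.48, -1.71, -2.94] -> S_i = 1.98 + -1.23*i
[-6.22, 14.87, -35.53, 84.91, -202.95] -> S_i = -6.22*(-2.39)^i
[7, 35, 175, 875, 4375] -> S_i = 7*5^i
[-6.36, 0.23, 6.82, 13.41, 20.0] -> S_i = -6.36 + 6.59*i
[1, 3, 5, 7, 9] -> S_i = 1 + 2*i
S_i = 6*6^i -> [6, 36, 216, 1296, 7776]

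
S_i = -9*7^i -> [-9, -63, -441, -3087, -21609]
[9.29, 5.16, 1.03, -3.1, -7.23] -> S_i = 9.29 + -4.13*i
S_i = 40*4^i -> [40, 160, 640, 2560, 10240]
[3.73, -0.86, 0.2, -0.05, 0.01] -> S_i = 3.73*(-0.23)^i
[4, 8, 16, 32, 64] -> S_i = 4*2^i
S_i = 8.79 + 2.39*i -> [8.79, 11.18, 13.57, 15.96, 18.35]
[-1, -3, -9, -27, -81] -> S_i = -1*3^i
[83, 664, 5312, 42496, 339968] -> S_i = 83*8^i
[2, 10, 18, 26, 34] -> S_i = 2 + 8*i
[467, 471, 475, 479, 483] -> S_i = 467 + 4*i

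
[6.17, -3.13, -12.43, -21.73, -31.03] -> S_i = 6.17 + -9.30*i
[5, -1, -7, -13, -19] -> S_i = 5 + -6*i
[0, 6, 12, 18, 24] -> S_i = 0 + 6*i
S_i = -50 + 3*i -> [-50, -47, -44, -41, -38]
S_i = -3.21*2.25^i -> [-3.21, -7.22, -16.25, -36.56, -82.27]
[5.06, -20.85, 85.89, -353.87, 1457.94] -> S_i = 5.06*(-4.12)^i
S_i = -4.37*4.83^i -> [-4.37, -21.11, -101.95, -492.41, -2378.32]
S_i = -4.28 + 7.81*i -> [-4.28, 3.53, 11.34, 19.15, 26.96]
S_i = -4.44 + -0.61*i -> [-4.44, -5.05, -5.66, -6.27, -6.88]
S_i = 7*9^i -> [7, 63, 567, 5103, 45927]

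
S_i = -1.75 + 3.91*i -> [-1.75, 2.16, 6.07, 9.98, 13.89]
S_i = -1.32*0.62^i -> [-1.32, -0.82, -0.51, -0.31, -0.2]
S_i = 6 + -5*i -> [6, 1, -4, -9, -14]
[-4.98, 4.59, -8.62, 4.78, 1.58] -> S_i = Random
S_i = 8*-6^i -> [8, -48, 288, -1728, 10368]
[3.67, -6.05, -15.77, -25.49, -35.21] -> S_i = 3.67 + -9.72*i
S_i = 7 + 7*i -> [7, 14, 21, 28, 35]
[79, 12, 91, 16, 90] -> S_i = Random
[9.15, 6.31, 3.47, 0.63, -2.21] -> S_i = 9.15 + -2.84*i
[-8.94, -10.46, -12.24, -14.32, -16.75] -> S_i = -8.94*1.17^i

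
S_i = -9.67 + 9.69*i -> [-9.67, 0.02, 9.71, 19.4, 29.09]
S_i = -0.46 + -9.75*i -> [-0.46, -10.21, -19.96, -29.71, -39.46]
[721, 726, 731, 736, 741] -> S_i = 721 + 5*i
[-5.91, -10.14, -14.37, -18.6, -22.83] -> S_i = -5.91 + -4.23*i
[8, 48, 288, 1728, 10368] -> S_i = 8*6^i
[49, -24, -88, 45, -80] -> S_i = Random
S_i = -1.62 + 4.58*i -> [-1.62, 2.96, 7.54, 12.12, 16.7]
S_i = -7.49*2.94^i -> [-7.49, -22.02, -64.74, -190.34, -559.59]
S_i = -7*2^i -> [-7, -14, -28, -56, -112]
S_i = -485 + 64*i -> [-485, -421, -357, -293, -229]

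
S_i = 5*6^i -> [5, 30, 180, 1080, 6480]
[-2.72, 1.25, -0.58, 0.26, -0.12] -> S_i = -2.72*(-0.46)^i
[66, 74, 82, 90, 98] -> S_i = 66 + 8*i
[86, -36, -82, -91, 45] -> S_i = Random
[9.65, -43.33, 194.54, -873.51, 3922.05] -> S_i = 9.65*(-4.49)^i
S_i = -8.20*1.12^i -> [-8.2, -9.18, -10.29, -11.52, -12.9]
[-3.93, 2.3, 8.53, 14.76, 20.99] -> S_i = -3.93 + 6.23*i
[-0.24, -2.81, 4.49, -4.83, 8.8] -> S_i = Random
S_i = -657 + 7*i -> [-657, -650, -643, -636, -629]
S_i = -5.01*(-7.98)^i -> [-5.01, 39.98, -319.04, 2545.93, -20316.52]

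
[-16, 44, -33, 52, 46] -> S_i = Random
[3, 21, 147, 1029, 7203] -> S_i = 3*7^i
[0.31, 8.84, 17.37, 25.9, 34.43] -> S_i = 0.31 + 8.53*i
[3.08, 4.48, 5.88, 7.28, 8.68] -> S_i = 3.08 + 1.40*i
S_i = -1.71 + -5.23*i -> [-1.71, -6.94, -12.17, -17.4, -22.63]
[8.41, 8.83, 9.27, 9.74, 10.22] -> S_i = 8.41*1.05^i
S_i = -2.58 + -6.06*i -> [-2.58, -8.64, -14.7, -20.76, -26.82]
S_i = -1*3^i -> [-1, -3, -9, -27, -81]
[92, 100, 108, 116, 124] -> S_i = 92 + 8*i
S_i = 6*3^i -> [6, 18, 54, 162, 486]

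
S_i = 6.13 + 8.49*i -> [6.13, 14.62, 23.11, 31.6, 40.09]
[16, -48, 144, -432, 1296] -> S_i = 16*-3^i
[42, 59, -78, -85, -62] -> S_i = Random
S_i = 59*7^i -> [59, 413, 2891, 20237, 141659]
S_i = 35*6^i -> [35, 210, 1260, 7560, 45360]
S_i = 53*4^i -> [53, 212, 848, 3392, 13568]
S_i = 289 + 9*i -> [289, 298, 307, 316, 325]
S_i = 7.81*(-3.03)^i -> [7.81, -23.66, 71.7, -217.26, 658.3]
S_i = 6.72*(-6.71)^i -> [6.72, -45.09, 302.56, -2030.19, 13622.58]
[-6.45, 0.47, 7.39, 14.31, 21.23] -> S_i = -6.45 + 6.92*i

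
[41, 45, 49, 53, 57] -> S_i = 41 + 4*i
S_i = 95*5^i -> [95, 475, 2375, 11875, 59375]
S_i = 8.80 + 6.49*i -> [8.8, 15.29, 21.78, 28.27, 34.76]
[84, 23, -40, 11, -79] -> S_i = Random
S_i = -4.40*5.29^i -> [-4.4, -23.28, -123.13, -651.36, -3445.68]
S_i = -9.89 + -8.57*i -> [-9.89, -18.46, -27.03, -35.6, -44.17]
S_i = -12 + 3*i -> [-12, -9, -6, -3, 0]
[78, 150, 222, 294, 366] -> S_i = 78 + 72*i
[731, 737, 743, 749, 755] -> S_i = 731 + 6*i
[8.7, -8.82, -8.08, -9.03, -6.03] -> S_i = Random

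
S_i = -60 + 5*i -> [-60, -55, -50, -45, -40]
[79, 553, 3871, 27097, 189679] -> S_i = 79*7^i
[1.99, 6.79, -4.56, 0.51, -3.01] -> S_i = Random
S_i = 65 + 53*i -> [65, 118, 171, 224, 277]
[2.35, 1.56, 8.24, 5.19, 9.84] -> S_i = Random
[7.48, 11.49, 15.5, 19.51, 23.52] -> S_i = 7.48 + 4.01*i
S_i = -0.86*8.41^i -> [-0.86, -7.23, -60.83, -511.55, -4302.12]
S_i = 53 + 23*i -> [53, 76, 99, 122, 145]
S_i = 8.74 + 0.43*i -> [8.74, 9.17, 9.6, 10.03, 10.46]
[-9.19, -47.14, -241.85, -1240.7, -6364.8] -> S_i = -9.19*5.13^i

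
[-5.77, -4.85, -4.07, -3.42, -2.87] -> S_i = -5.77*0.84^i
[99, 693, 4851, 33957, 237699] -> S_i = 99*7^i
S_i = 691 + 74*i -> [691, 765, 839, 913, 987]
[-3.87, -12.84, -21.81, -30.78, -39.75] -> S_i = -3.87 + -8.97*i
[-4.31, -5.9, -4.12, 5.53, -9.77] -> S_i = Random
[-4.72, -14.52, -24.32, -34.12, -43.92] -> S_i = -4.72 + -9.80*i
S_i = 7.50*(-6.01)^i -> [7.5, -45.08, 270.9, -1628.11, 9784.96]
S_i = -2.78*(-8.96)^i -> [-2.78, 24.91, -223.18, 1999.72, -17917.48]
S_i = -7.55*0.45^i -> [-7.55, -3.4, -1.53, -0.69, -0.31]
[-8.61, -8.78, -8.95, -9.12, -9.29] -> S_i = -8.61 + -0.17*i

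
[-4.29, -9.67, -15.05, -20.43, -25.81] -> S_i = -4.29 + -5.38*i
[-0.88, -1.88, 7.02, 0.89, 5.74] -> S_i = Random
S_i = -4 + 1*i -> [-4, -3, -2, -1, 0]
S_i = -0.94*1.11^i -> [-0.94, -1.04, -1.16, -1.29, -1.43]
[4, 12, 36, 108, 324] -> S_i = 4*3^i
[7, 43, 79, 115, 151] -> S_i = 7 + 36*i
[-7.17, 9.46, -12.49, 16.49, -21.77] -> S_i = -7.17*(-1.32)^i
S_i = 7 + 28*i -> [7, 35, 63, 91, 119]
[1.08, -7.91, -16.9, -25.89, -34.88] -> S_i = 1.08 + -8.99*i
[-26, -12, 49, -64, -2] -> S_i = Random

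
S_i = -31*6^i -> [-31, -186, -1116, -6696, -40176]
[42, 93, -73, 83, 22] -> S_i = Random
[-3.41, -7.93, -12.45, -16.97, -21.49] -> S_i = -3.41 + -4.52*i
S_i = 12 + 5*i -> [12, 17, 22, 27, 32]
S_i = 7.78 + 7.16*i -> [7.78, 14.94, 22.1, 29.26, 36.42]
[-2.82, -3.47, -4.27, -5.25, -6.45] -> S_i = -2.82*1.23^i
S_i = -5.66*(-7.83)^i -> [-5.66, 44.32, -347.01, 2717.08, -21274.7]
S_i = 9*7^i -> [9, 63, 441, 3087, 21609]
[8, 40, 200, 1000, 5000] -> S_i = 8*5^i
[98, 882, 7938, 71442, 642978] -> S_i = 98*9^i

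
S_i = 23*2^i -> [23, 46, 92, 184, 368]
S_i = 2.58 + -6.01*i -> [2.58, -3.43, -9.44, -15.45, -21.46]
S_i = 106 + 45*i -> [106, 151, 196, 241, 286]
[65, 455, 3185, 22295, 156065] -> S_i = 65*7^i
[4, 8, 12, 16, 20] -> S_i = 4 + 4*i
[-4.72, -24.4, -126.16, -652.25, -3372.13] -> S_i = -4.72*5.17^i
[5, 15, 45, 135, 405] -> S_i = 5*3^i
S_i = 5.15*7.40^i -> [5.15, 38.11, 282.01, 2086.9, 15443.09]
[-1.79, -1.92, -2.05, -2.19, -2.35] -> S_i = -1.79*1.07^i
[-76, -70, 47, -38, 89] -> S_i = Random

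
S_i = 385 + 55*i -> [385, 440, 495, 550, 605]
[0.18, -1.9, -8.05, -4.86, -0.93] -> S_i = Random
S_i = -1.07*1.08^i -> [-1.07, -1.16, -1.25, -1.35, -1.46]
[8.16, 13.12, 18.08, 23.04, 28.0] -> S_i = 8.16 + 4.96*i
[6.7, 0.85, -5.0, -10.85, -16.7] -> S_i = 6.70 + -5.85*i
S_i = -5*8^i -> [-5, -40, -320, -2560, -20480]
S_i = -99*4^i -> [-99, -396, -1584, -6336, -25344]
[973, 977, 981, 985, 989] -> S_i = 973 + 4*i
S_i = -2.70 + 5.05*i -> [-2.7, 2.35, 7.4, 12.45, 17.5]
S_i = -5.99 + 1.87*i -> [-5.99, -4.12, -2.25, -0.38, 1.49]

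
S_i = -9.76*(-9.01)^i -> [-9.76, 87.94, -792.32, 7138.78, -64320.44]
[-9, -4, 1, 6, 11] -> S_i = -9 + 5*i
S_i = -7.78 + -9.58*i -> [-7.78, -17.36, -26.94, -36.52, -46.1]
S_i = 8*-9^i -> [8, -72, 648, -5832, 52488]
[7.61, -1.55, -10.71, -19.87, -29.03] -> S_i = 7.61 + -9.16*i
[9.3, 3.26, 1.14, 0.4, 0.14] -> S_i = 9.30*0.35^i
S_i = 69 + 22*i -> [69, 91, 113, 135, 157]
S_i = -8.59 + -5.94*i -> [-8.59, -14.53, -20.47, -26.41, -32.35]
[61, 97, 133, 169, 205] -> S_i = 61 + 36*i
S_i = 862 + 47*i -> [862, 909, 956, 1003, 1050]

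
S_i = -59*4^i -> [-59, -236, -944, -3776, -15104]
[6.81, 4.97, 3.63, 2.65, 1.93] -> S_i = 6.81*0.73^i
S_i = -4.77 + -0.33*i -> [-4.77, -5.1, -5.43, -5.76, -6.09]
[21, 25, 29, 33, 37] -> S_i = 21 + 4*i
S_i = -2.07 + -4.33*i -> [-2.07, -6.4, -10.73, -15.06, -19.39]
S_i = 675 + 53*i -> [675, 728, 781, 834, 887]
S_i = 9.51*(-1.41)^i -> [9.51, -13.41, 18.91, -26.66, 37.59]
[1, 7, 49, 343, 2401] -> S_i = 1*7^i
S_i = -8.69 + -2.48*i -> [-8.69, -11.17, -13.65, -16.13, -18.61]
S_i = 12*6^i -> [12, 72, 432, 2592, 15552]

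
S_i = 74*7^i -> [74, 518, 3626, 25382, 177674]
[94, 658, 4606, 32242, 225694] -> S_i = 94*7^i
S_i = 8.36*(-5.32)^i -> [8.36, -44.48, 236.61, -1258.75, 6696.58]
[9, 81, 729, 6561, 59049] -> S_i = 9*9^i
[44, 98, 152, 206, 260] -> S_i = 44 + 54*i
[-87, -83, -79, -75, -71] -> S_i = -87 + 4*i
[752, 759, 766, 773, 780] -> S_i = 752 + 7*i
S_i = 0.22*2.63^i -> [0.22, 0.58, 1.52, 4.0, 10.53]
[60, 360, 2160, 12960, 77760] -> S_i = 60*6^i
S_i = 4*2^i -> [4, 8, 16, 32, 64]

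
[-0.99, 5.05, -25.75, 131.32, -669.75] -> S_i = -0.99*(-5.10)^i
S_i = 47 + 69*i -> [47, 116, 185, 254, 323]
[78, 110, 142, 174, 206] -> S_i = 78 + 32*i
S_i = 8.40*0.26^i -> [8.4, 2.18, 0.57, 0.15, 0.04]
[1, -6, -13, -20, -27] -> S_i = 1 + -7*i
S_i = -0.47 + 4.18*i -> [-0.47, 3.71, 7.89, 12.07, 16.25]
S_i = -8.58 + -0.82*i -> [-8.58, -9.4, -10.22, -11.04, -11.86]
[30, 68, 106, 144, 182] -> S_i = 30 + 38*i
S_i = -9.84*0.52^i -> [-9.84, -5.12, -2.66, -1.38, -0.72]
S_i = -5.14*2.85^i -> [-5.14, -14.65, -41.75, -118.99, -339.11]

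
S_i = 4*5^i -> [4, 20, 100, 500, 2500]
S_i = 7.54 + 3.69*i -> [7.54, 11.23, 14.92, 18.61, 22.3]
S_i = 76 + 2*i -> [76, 78, 80, 82, 84]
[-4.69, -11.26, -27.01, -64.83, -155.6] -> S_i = -4.69*2.40^i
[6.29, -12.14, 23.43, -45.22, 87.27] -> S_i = 6.29*(-1.93)^i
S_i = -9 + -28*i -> [-9, -37, -65, -93, -121]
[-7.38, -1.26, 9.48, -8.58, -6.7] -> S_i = Random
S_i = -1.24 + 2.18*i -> [-1.24, 0.94, 3.12, 5.3, 7.48]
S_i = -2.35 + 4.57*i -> [-2.35, 2.22, 6.79, 11.36, 15.93]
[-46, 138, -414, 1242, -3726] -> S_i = -46*-3^i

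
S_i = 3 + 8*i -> [3, 11, 19, 27, 35]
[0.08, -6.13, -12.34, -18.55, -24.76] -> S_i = 0.08 + -6.21*i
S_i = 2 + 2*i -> [2, 4, 6, 8, 10]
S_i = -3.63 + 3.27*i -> [-3.63, -0.36, 2.91, 6.18, 9.45]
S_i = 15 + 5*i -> [15, 20, 25, 30, 35]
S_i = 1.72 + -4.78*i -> [1.72, -3.06, -7.84, -12.62, -17.4]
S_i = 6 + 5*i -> [6, 11, 16, 21, 26]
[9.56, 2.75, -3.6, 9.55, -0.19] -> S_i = Random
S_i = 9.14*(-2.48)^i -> [9.14, -22.67, 56.21, -139.41, 345.74]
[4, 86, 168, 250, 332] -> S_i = 4 + 82*i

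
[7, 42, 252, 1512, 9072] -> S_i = 7*6^i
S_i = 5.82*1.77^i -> [5.82, 10.3, 18.23, 32.27, 57.12]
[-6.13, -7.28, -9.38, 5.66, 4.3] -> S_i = Random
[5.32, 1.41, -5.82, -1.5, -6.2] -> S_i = Random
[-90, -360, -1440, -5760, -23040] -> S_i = -90*4^i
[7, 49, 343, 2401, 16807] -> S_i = 7*7^i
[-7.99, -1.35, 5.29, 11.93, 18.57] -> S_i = -7.99 + 6.64*i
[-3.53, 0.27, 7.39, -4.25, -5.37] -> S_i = Random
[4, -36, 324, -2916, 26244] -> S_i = 4*-9^i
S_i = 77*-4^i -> [77, -308, 1232, -4928, 19712]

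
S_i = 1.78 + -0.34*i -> [1.78, 1.44, 1.1, 0.76, 0.42]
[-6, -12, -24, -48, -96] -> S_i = -6*2^i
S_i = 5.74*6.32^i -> [5.74, 36.28, 229.27, 1448.98, 9157.57]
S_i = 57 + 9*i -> [57, 66, 75, 84, 93]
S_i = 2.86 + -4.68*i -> [2.86, -1.82, -6.5, -11.18, -15.86]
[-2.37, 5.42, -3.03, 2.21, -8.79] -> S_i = Random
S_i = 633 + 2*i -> [633, 635, 637, 639, 641]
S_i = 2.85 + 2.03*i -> [2.85, 4.88, 6.91, 8.94, 10.97]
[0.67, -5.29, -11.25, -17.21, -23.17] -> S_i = 0.67 + -5.96*i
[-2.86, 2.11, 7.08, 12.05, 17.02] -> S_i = -2.86 + 4.97*i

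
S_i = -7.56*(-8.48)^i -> [-7.56, 64.11, -543.64, 4610.09, -39093.56]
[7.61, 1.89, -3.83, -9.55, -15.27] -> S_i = 7.61 + -5.72*i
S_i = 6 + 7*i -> [6, 13, 20, 27, 34]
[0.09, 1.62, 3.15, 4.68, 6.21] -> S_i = 0.09 + 1.53*i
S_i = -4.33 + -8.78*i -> [-4.33, -13.11, -21.89, -30.67, -39.45]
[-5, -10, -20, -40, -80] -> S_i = -5*2^i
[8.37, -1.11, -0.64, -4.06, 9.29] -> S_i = Random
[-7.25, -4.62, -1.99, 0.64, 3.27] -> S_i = -7.25 + 2.63*i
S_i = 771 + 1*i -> [771, 772, 773, 774, 775]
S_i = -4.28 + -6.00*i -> [-4.28, -10.28, -16.28, -22.28, -28.28]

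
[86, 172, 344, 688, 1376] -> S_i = 86*2^i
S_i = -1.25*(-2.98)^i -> [-1.25, 3.72, -11.1, 33.08, -98.58]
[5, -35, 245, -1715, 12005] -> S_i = 5*-7^i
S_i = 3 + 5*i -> [3, 8, 13, 18, 23]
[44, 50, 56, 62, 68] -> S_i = 44 + 6*i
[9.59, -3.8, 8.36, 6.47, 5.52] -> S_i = Random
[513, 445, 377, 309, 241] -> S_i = 513 + -68*i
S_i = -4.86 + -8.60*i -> [-4.86, -13.46, -22.06, -30.66, -39.26]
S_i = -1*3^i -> [-1, -3, -9, -27, -81]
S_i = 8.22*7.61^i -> [8.22, 62.55, 476.04, 3622.65, 27568.33]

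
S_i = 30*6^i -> [30, 180, 1080, 6480, 38880]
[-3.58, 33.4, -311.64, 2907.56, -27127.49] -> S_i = -3.58*(-9.33)^i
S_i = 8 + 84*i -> [8, 92, 176, 260, 344]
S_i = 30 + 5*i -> [30, 35, 40, 45, 50]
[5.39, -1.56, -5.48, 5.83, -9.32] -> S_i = Random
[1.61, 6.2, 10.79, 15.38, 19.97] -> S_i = 1.61 + 4.59*i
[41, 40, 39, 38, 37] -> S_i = 41 + -1*i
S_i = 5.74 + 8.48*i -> [5.74, 14.22, 22.7, 31.18, 39.66]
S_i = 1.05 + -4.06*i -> [1.05, -3.01, -7.07, -11.13, -15.19]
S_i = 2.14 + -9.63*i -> [2.14, -7.49, -17.12, -26.75, -36.38]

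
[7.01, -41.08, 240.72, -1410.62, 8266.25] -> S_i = 7.01*(-5.86)^i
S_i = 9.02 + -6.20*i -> [9.02, 2.82, -3.38, -9.58, -15.78]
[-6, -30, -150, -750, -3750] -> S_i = -6*5^i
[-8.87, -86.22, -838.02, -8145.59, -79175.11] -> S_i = -8.87*9.72^i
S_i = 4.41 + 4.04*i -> [4.41, 8.45, 12.49, 16.53, 20.57]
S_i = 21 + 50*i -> [21, 71, 121, 171, 221]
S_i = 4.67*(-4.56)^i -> [4.67, -21.3, 97.11, -442.8, 2019.19]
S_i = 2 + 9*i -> [2, 11, 20, 29, 38]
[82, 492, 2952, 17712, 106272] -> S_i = 82*6^i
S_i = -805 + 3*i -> [-805, -802, -799, -796, -793]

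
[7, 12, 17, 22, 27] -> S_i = 7 + 5*i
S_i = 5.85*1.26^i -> [5.85, 7.37, 9.29, 11.7, 14.74]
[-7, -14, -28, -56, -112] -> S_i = -7*2^i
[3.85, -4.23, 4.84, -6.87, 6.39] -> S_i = Random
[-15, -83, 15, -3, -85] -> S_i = Random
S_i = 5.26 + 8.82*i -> [5.26, 14.08, 22.9, 31.72, 40.54]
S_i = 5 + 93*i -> [5, 98, 191, 284, 377]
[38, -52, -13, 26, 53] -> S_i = Random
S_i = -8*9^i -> [-8, -72, -648, -5832, -52488]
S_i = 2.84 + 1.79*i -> [2.84, 4.63, 6.42, 8.21, 10.0]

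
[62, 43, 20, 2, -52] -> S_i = Random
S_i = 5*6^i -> [5, 30, 180, 1080, 6480]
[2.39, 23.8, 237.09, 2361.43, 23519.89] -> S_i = 2.39*9.96^i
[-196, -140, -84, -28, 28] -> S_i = -196 + 56*i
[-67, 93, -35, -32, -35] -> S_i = Random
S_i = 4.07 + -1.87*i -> [4.07, 2.2, 0.33, -1.54, -3.41]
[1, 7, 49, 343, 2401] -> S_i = 1*7^i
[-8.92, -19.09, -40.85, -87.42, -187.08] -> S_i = -8.92*2.14^i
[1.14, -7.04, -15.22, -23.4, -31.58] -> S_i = 1.14 + -8.18*i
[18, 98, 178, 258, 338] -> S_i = 18 + 80*i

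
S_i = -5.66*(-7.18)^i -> [-5.66, 40.64, -291.79, 2095.03, -15042.3]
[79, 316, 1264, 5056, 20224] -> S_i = 79*4^i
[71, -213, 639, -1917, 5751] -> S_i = 71*-3^i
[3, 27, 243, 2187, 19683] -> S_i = 3*9^i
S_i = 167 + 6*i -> [167, 173, 179, 185, 191]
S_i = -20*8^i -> [-20, -160, -1280, -10240, -81920]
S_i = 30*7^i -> [30, 210, 1470, 10290, 72030]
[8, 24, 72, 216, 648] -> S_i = 8*3^i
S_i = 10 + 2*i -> [10, 12, 14, 16, 18]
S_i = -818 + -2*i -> [-818, -820, -822, -824, -826]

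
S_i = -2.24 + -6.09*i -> [-2.24, -8.33, -14.42, -20.51, -26.6]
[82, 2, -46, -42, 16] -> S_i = Random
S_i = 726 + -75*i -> [726, 651, 576, 501, 426]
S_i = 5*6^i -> [5, 30, 180, 1080, 6480]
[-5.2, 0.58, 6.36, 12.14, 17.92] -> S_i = -5.20 + 5.78*i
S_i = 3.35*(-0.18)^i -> [3.35, -0.6, 0.11, -0.02, 0.0]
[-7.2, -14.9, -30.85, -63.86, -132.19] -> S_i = -7.20*2.07^i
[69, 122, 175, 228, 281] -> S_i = 69 + 53*i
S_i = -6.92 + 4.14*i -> [-6.92, -2.78, 1.36, 5.5, 9.64]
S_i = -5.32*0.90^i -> [-5.32, -4.79, -4.31, -3.88, -3.49]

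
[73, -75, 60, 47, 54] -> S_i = Random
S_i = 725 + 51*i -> [725, 776, 827, 878, 929]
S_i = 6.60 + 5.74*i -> [6.6, 12.34, 18.08, 23.82, 29.56]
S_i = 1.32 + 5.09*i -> [1.32, 6.41, 11.5, 16.59, 21.68]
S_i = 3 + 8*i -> [3, 11, 19, 27, 35]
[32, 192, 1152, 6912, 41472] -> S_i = 32*6^i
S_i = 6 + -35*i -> [6, -29, -64, -99, -134]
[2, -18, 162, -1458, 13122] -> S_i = 2*-9^i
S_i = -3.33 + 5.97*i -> [-3.33, 2.64, 8.61, 14.58, 20.55]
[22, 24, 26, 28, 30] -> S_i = 22 + 2*i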